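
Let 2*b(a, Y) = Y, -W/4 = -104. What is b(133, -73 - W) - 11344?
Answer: -23177/2 ≈ -11589.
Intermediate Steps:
W = 416 (W = -4*(-104) = 416)
b(a, Y) = Y/2
b(133, -73 - W) - 11344 = (-73 - 1*416)/2 - 11344 = (-73 - 416)/2 - 11344 = (1/2)*(-489) - 11344 = -489/2 - 11344 = -23177/2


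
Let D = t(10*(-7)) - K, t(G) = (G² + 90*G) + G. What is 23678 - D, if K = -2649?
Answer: 22499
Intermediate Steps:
t(G) = G² + 91*G
D = 1179 (D = (10*(-7))*(91 + 10*(-7)) - 1*(-2649) = -70*(91 - 70) + 2649 = -70*21 + 2649 = -1470 + 2649 = 1179)
23678 - D = 23678 - 1*1179 = 23678 - 1179 = 22499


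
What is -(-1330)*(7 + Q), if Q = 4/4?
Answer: 10640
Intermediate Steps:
Q = 1 (Q = 4*(1/4) = 1)
-(-1330)*(7 + Q) = -(-1330)*(7 + 1) = -(-1330)*8 = -133*(-80) = 10640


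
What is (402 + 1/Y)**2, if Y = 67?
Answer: 725494225/4489 ≈ 1.6162e+5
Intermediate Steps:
(402 + 1/Y)**2 = (402 + 1/67)**2 = (26935/67)**2 = 725494225/4489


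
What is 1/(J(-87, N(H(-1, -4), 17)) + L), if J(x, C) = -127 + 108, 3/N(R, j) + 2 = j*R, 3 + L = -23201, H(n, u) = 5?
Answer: -1/23223 ≈ -4.3061e-5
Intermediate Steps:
L = -23204 (L = -3 - 23201 = -23204)
N(R, j) = 3/(-2 + R*j) (N(R, j) = 3/(-2 + j*R) = 3/(-2 + R*j))
J(x, C) = -19
1/(J(-87, N(H(-1, -4), 17)) + L) = 1/(-19 - 23204) = 1/(-23223) = -1/23223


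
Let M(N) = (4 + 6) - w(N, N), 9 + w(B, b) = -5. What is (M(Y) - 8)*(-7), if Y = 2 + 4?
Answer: -112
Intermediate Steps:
w(B, b) = -14 (w(B, b) = -9 - 5 = -14)
Y = 6
M(N) = 24 (M(N) = (4 + 6) - 1*(-14) = 10 + 14 = 24)
(M(Y) - 8)*(-7) = (24 - 8)*(-7) = 16*(-7) = -112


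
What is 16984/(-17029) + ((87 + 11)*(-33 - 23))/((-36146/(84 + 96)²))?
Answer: 1513666510568/307765117 ≈ 4918.3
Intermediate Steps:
16984/(-17029) + ((87 + 11)*(-33 - 23))/((-36146/(84 + 96)²)) = 16984*(-1/17029) + (98*(-56))/((-36146/(180²))) = -16984/17029 - 5488/((-36146/32400)) = -16984/17029 - 5488/((-36146*1/32400)) = -16984/17029 - 5488/(-18073/16200) = -16984/17029 - 5488*(-16200/18073) = -16984/17029 + 88905600/18073 = 1513666510568/307765117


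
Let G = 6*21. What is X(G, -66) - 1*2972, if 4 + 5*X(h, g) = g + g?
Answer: -14996/5 ≈ -2999.2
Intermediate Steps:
G = 126
X(h, g) = -4/5 + 2*g/5 (X(h, g) = -4/5 + (g + g)/5 = -4/5 + (2*g)/5 = -4/5 + 2*g/5)
X(G, -66) - 1*2972 = (-4/5 + (2/5)*(-66)) - 1*2972 = (-4/5 - 132/5) - 2972 = -136/5 - 2972 = -14996/5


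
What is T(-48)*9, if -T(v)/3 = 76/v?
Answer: 171/4 ≈ 42.750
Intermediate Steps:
T(v) = -228/v
T(-48)*9 = -228/(-48)*9 = -228*(-1/48)*9 = (19/4)*9 = 171/4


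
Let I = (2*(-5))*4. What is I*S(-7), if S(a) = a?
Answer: 280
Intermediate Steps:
I = -40 (I = -10*4 = -40)
I*S(-7) = -40*(-7) = 280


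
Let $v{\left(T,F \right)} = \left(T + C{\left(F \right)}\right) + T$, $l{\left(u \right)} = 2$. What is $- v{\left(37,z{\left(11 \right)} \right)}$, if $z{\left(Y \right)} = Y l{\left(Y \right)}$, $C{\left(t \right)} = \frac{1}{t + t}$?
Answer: $- \frac{3257}{44} \approx -74.023$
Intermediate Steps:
$C{\left(t \right)} = \frac{1}{2 t}$
$z{\left(Y \right)} = 2 Y$ ($z{\left(Y \right)} = Y 2 = 2 Y$)
$v{\left(T,F \right)} = \frac{1}{2 F} + 2 T$ ($v{\left(T,F \right)} = \left(T + \frac{1}{2 F}\right) + T = \frac{1}{2 F} + 2 T$)
$- v{\left(37,z{\left(11 \right)} \right)} = - (\frac{1}{2 \cdot 2 \cdot 11} + 2 \cdot 37) = - (\frac{1}{2 \cdot 22} + 74) = - (\frac{1}{2} \cdot \frac{1}{22} + 74) = - (\frac{1}{44} + 74) = \left(-1\right) \frac{3257}{44} = - \frac{3257}{44}$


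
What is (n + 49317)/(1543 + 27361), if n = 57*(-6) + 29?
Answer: 12251/7226 ≈ 1.6954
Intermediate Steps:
n = -313 (n = -342 + 29 = -313)
(n + 49317)/(1543 + 27361) = (-313 + 49317)/(1543 + 27361) = 49004/28904 = 49004*(1/28904) = 12251/7226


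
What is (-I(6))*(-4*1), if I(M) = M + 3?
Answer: 36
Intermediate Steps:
I(M) = 3 + M
(-I(6))*(-4*1) = (-(3 + 6))*(-4*1) = -1*9*(-4) = -9*(-4) = 36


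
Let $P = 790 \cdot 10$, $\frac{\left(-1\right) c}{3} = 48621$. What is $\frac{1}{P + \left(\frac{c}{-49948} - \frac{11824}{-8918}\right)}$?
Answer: $\frac{222718132}{1760418938493} \approx 0.00012651$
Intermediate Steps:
$c = -145863$ ($c = \left(-3\right) 48621 = -145863$)
$P = 7900$
$\frac{1}{P + \left(\frac{c}{-49948} - \frac{11824}{-8918}\right)} = \frac{1}{7900 - \left(- \frac{145863}{49948} - \frac{5912}{4459}\right)} = \frac{1}{7900 - - \frac{945695693}{222718132}} = \frac{1}{7900 + \left(\frac{145863}{49948} + \frac{5912}{4459}\right)} = \frac{1}{7900 + \frac{945695693}{222718132}} = \frac{1}{\frac{1760418938493}{222718132}} = \frac{222718132}{1760418938493}$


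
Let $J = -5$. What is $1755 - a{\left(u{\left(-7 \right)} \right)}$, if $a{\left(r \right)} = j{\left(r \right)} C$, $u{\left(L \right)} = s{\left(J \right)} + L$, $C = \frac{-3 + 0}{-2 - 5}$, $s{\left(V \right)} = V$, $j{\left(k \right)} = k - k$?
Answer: $1755$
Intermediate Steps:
$j{\left(k \right)} = 0$
$C = \frac{3}{7}$ ($C = - \frac{3}{-7} = \left(-3\right) \left(- \frac{1}{7}\right) = \frac{3}{7} \approx 0.42857$)
$u{\left(L \right)} = -5 + L$
$a{\left(r \right)} = 0$ ($a{\left(r \right)} = 0 \cdot \frac{3}{7} = 0$)
$1755 - a{\left(u{\left(-7 \right)} \right)} = 1755 - 0 = 1755 + 0 = 1755$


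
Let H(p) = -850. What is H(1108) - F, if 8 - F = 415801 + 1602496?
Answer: 2017439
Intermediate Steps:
F = -2018289 (F = 8 - (415801 + 1602496) = 8 - 1*2018297 = 8 - 2018297 = -2018289)
H(1108) - F = -850 - 1*(-2018289) = -850 + 2018289 = 2017439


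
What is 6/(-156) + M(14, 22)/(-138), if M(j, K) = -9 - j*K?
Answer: 2026/897 ≈ 2.2586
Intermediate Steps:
M(j, K) = -9 - K*j
6/(-156) + M(14, 22)/(-138) = 6/(-156) + (-9 - 1*22*14)/(-138) = 6*(-1/156) + (-9 - 308)*(-1/138) = -1/26 - 317*(-1/138) = -1/26 + 317/138 = 2026/897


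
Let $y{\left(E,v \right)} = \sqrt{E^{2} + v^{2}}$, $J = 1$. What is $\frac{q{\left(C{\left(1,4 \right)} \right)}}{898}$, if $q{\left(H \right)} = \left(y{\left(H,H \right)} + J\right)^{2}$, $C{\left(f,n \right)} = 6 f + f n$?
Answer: $\frac{201}{898} + \frac{10 \sqrt{2}}{449} \approx 0.25533$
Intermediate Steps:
$q{\left(H \right)} = \left(1 + \sqrt{2} \sqrt{H^{2}}\right)^{2}$ ($q{\left(H \right)} = \left(\sqrt{H^{2} + H^{2}} + 1\right)^{2} = \left(\sqrt{2 H^{2}} + 1\right)^{2} = \left(\sqrt{2} \sqrt{H^{2}} + 1\right)^{2} = \left(1 + \sqrt{2} \sqrt{H^{2}}\right)^{2}$)
$\frac{q{\left(C{\left(1,4 \right)} \right)}}{898} = \frac{\left(1 + \sqrt{2} \sqrt{\left(1 \left(6 + 4\right)\right)^{2}}\right)^{2}}{898} = \left(1 + \sqrt{2} \sqrt{\left(1 \cdot 10\right)^{2}}\right)^{2} \cdot \frac{1}{898} = \left(1 + \sqrt{2} \sqrt{10^{2}}\right)^{2} \cdot \frac{1}{898} = \left(1 + \sqrt{2} \sqrt{100}\right)^{2} \cdot \frac{1}{898} = \left(1 + \sqrt{2} \cdot 10\right)^{2} \cdot \frac{1}{898} = \left(1 + 10 \sqrt{2}\right)^{2} \cdot \frac{1}{898} = \frac{\left(1 + 10 \sqrt{2}\right)^{2}}{898}$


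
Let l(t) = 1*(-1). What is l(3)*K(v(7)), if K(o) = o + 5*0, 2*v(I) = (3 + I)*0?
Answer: 0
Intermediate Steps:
v(I) = 0 (v(I) = ((3 + I)*0)/2 = (½)*0 = 0)
l(t) = -1
K(o) = o (K(o) = o + 0 = o)
l(3)*K(v(7)) = -1*0 = 0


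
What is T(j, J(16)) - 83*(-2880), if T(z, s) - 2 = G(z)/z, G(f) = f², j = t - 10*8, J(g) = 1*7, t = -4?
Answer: 238958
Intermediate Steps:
J(g) = 7
j = -84 (j = -4 - 10*8 = -4 - 80 = -84)
T(z, s) = 2 + z (T(z, s) = 2 + z²/z = 2 + z)
T(j, J(16)) - 83*(-2880) = (2 - 84) - 83*(-2880) = -82 - 1*(-239040) = -82 + 239040 = 238958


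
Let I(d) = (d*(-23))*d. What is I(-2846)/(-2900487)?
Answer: 186293468/2900487 ≈ 64.228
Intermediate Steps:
I(d) = -23*d² (I(d) = (-23*d)*d = -23*d²)
I(-2846)/(-2900487) = -23*(-2846)²/(-2900487) = -23*8099716*(-1/2900487) = -186293468*(-1/2900487) = 186293468/2900487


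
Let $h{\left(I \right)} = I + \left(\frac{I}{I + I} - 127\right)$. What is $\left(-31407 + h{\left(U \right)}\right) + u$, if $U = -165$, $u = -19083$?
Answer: $- \frac{101563}{2} \approx -50782.0$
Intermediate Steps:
$h{\left(I \right)} = - \frac{253}{2} + I$ ($h{\left(I \right)} = I + \left(\frac{I}{2 I} - 127\right) = I + \left(\frac{1}{2 I} I - 127\right) = I + \left(\frac{1}{2} - 127\right) = I - \frac{253}{2} = - \frac{253}{2} + I$)
$\left(-31407 + h{\left(U \right)}\right) + u = \left(-31407 - \frac{583}{2}\right) - 19083 = - \frac{63397}{2} - 19083 = - \frac{101563}{2}$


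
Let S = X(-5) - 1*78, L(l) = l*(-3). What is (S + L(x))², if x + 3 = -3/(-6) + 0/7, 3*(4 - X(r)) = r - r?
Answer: 17689/4 ≈ 4422.3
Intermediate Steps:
X(r) = 4 (X(r) = 4 - (r - r)/3 = 4 - ⅓*0 = 4 + 0 = 4)
x = -5/2 (x = -3 + (-3/(-6) + 0/7) = -3 + (-3*(-⅙) + 0*(⅐)) = -3 + (½ + 0) = -3 + ½ = -5/2 ≈ -2.5000)
L(l) = -3*l
S = -74 (S = 4 - 1*78 = 4 - 78 = -74)
(S + L(x))² = (-74 - 3*(-5/2))² = (-74 + 15/2)² = (-133/2)² = 17689/4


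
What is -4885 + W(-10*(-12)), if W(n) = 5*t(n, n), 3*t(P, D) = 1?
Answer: -14650/3 ≈ -4883.3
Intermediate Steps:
t(P, D) = 1/3 (t(P, D) = (1/3)*1 = 1/3)
W(n) = 5/3 (W(n) = 5*(1/3) = 5/3)
-4885 + W(-10*(-12)) = -4885 + 5/3 = -14650/3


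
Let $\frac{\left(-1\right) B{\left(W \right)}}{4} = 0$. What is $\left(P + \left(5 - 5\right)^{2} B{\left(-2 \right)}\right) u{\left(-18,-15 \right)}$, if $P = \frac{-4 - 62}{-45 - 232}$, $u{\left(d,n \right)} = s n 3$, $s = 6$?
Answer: $- \frac{17820}{277} \approx -64.332$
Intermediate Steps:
$u{\left(d,n \right)} = 18 n$ ($u{\left(d,n \right)} = 6 n 3 = 18 n$)
$B{\left(W \right)} = 0$ ($B{\left(W \right)} = \left(-4\right) 0 = 0$)
$P = \frac{66}{277}$ ($P = - \frac{66}{-277} = \left(-66\right) \left(- \frac{1}{277}\right) = \frac{66}{277} \approx 0.23827$)
$\left(P + \left(5 - 5\right)^{2} B{\left(-2 \right)}\right) u{\left(-18,-15 \right)} = \left(\frac{66}{277} + \left(5 - 5\right)^{2} \cdot 0\right) 18 \left(-15\right) = \left(\frac{66}{277} + 0^{2} \cdot 0\right) \left(-270\right) = \left(\frac{66}{277} + 0 \cdot 0\right) \left(-270\right) = \left(\frac{66}{277} + 0\right) \left(-270\right) = \frac{66}{277} \left(-270\right) = - \frac{17820}{277}$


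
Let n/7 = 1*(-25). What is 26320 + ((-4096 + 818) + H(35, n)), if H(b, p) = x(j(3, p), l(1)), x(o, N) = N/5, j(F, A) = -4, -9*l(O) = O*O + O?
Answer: 1036888/45 ≈ 23042.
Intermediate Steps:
l(O) = -O/9 - O**2/9 (l(O) = -(O*O + O)/9 = -(O**2 + O)/9 = -(O + O**2)/9 = -O/9 - O**2/9)
n = -175 (n = 7*(1*(-25)) = 7*(-25) = -175)
x(o, N) = N/5 (x(o, N) = N*(1/5) = N/5)
H(b, p) = -2/45 (H(b, p) = (-1/9*1*(1 + 1))/5 = (-1/9*1*2)/5 = (1/5)*(-2/9) = -2/45)
26320 + ((-4096 + 818) + H(35, n)) = 26320 + ((-4096 + 818) - 2/45) = 26320 + (-3278 - 2/45) = 26320 - 147512/45 = 1036888/45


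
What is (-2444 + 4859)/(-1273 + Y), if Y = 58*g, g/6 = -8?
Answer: -2415/4057 ≈ -0.59527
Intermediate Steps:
g = -48 (g = 6*(-8) = -48)
Y = -2784 (Y = 58*(-48) = -2784)
(-2444 + 4859)/(-1273 + Y) = (-2444 + 4859)/(-1273 - 2784) = 2415/(-4057) = 2415*(-1/4057) = -2415/4057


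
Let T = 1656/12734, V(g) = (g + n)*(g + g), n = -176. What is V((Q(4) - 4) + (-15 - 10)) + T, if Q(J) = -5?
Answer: 90921588/6367 ≈ 14280.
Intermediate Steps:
V(g) = 2*g*(-176 + g) (V(g) = (g - 176)*(g + g) = (-176 + g)*(2*g) = 2*g*(-176 + g))
T = 828/6367 (T = 1656*(1/12734) = 828/6367 ≈ 0.13005)
V((Q(4) - 4) + (-15 - 10)) + T = 2*((-5 - 4) + (-15 - 10))*(-176 + ((-5 - 4) + (-15 - 10))) + 828/6367 = 2*(-9 - 25)*(-176 + (-9 - 25)) + 828/6367 = 2*(-34)*(-176 - 34) + 828/6367 = 2*(-34)*(-210) + 828/6367 = 14280 + 828/6367 = 90921588/6367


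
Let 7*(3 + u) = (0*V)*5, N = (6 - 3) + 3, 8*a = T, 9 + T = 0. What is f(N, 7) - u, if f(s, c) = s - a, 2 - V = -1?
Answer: 81/8 ≈ 10.125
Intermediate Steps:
T = -9 (T = -9 + 0 = -9)
a = -9/8 (a = (⅛)*(-9) = -9/8 ≈ -1.1250)
N = 6 (N = 3 + 3 = 6)
V = 3 (V = 2 - 1*(-1) = 2 + 1 = 3)
f(s, c) = 9/8 + s (f(s, c) = s - 1*(-9/8) = s + 9/8 = 9/8 + s)
u = -3 (u = -3 + ((0*3)*5)/7 = -3 + (0*5)/7 = -3 + (⅐)*0 = -3 + 0 = -3)
f(N, 7) - u = (9/8 + 6) - 1*(-3) = 57/8 + 3 = 81/8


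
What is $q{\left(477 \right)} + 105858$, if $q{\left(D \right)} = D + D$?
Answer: $106812$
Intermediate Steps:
$q{\left(D \right)} = 2 D$
$q{\left(477 \right)} + 105858 = 2 \cdot 477 + 105858 = 954 + 105858 = 106812$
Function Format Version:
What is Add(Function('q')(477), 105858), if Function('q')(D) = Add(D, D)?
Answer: 106812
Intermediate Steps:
Function('q')(D) = Mul(2, D)
Add(Function('q')(477), 105858) = Add(Mul(2, 477), 105858) = Add(954, 105858) = 106812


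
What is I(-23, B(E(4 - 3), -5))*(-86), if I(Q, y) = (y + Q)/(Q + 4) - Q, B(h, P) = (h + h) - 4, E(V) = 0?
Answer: -39904/19 ≈ -2100.2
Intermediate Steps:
B(h, P) = -4 + 2*h (B(h, P) = 2*h - 4 = -4 + 2*h)
I(Q, y) = -Q + (Q + y)/(4 + Q) (I(Q, y) = (Q + y)/(4 + Q) - Q = -Q + (Q + y)/(4 + Q))
I(-23, B(E(4 - 3), -5))*(-86) = (((-4 + 2*0) - 1*(-23)² - 3*(-23))/(4 - 23))*(-86) = (((-4 + 0) - 1*529 + 69)/(-19))*(-86) = -(-4 - 529 + 69)/19*(-86) = -1/19*(-464)*(-86) = (464/19)*(-86) = -39904/19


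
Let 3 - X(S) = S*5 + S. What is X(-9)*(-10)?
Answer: -570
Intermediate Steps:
X(S) = 3 - 6*S (X(S) = 3 - (S*5 + S) = 3 - (5*S + S) = 3 - 6*S)
X(-9)*(-10) = (3 - 6*(-9))*(-10) = (3 + 54)*(-10) = 57*(-10) = -570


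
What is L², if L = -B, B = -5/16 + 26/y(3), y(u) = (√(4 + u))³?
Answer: 181631/87808 - 65*√7/196 ≈ 1.1911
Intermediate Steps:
y(u) = (4 + u)^(3/2)
B = -5/16 + 26*√7/49 (B = -5/16 + 26/((4 + 3)^(3/2)) = -5*1/16 + 26/(7^(3/2)) = -5/16 + 26/((7*√7)) = -5/16 + 26*(√7/49) = -5/16 + 26*√7/49 ≈ 1.0914)
L = 5/16 - 26*√7/49 (L = -(-5/16 + 26*√7/49) = 5/16 - 26*√7/49 ≈ -1.0914)
L² = (5/16 - 26*√7/49)²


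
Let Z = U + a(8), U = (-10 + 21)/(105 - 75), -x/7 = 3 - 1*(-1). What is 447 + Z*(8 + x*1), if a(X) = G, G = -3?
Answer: 1499/3 ≈ 499.67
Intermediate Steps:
x = -28 (x = -7*(3 - 1*(-1)) = -7*(3 + 1) = -7*4 = -28)
a(X) = -3
U = 11/30 ≈ 0.36667
Z = -79/30 (Z = 11/30 - 3 = -79/30 ≈ -2.6333)
447 + Z*(8 + x*1) = 447 - 79*(8 - 28*1)/30 = 447 - 79*(8 - 28)/30 = 447 - 79/30*(-20) = 447 + 158/3 = 1499/3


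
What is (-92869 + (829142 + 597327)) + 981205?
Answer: 2314805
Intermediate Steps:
(-92869 + (829142 + 597327)) + 981205 = (-92869 + 1426469) + 981205 = 1333600 + 981205 = 2314805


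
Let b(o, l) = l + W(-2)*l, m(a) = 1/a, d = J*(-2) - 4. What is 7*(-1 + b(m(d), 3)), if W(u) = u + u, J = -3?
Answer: -70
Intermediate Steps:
W(u) = 2*u
d = 2 (d = -3*(-2) - 4 = 6 - 4 = 2)
m(a) = 1/a
b(o, l) = -3*l (b(o, l) = l + (2*(-2))*l = l - 4*l = -3*l)
7*(-1 + b(m(d), 3)) = 7*(-1 - 3*3) = 7*(-1 - 9) = 7*(-10) = -70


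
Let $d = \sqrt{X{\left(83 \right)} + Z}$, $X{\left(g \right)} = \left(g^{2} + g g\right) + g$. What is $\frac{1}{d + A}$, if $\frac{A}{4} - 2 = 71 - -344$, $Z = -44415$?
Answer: $\frac{834}{1406389} - \frac{i \sqrt{30554}}{2812778} \approx 0.00059301 - 6.2144 \cdot 10^{-5} i$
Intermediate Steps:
$X{\left(g \right)} = g + 2 g^{2}$ ($X{\left(g \right)} = \left(g^{2} + g^{2}\right) + g = 2 g^{2} + g = g + 2 g^{2}$)
$A = 1668$ ($A = 8 + 4 \left(71 - -344\right) = 8 + 4 \left(71 + 344\right) = 8 + 4 \cdot 415 = 8 + 1660 = 1668$)
$d = i \sqrt{30554}$ ($d = \sqrt{83 \left(1 + 2 \cdot 83\right) - 44415} = \sqrt{83 \left(1 + 166\right) - 44415} = \sqrt{83 \cdot 167 - 44415} = \sqrt{13861 - 44415} = \sqrt{-30554} = i \sqrt{30554} \approx 174.8 i$)
$\frac{1}{d + A} = \frac{1}{i \sqrt{30554} + 1668} = \frac{1}{1668 + i \sqrt{30554}}$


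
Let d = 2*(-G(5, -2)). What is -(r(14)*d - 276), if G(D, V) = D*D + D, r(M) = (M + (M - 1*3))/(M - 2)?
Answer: 401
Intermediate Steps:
r(M) = (-3 + 2*M)/(-2 + M) (r(M) = (M + (M - 3))/(-2 + M) = (M + (-3 + M))/(-2 + M) = (-3 + 2*M)/(-2 + M))
G(D, V) = D + D² (G(D, V) = D² + D = D + D²)
d = -60 (d = 2*(-5*(1 + 5)) = 2*(-5*6) = 2*(-1*30) = 2*(-30) = -60)
-(r(14)*d - 276) = -(((-3 + 2*14)/(-2 + 14))*(-60) - 276) = -(((-3 + 28)/12)*(-60) - 276) = -(((1/12)*25)*(-60) - 276) = -((25/12)*(-60) - 276) = -(-125 - 276) = -1*(-401) = 401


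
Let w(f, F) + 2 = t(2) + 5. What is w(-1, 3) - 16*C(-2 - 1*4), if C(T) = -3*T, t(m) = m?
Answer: -283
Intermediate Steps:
w(f, F) = 5 (w(f, F) = -2 + (2 + 5) = -2 + 7 = 5)
w(-1, 3) - 16*C(-2 - 1*4) = 5 - (-48)*(-2 - 1*4) = 5 - (-48)*(-2 - 4) = 5 - (-48)*(-6) = 5 - 16*18 = 5 - 288 = -283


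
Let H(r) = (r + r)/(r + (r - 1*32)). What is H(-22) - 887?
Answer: -16842/19 ≈ -886.42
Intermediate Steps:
H(r) = 2*r/(-32 + 2*r) (H(r) = (2*r)/(r + (r - 32)) = (2*r)/(r + (-32 + r)) = (2*r)/(-32 + 2*r) = 2*r/(-32 + 2*r))
H(-22) - 887 = -22/(-16 - 22) - 887 = -22/(-38) - 887 = -22*(-1/38) - 887 = 11/19 - 887 = -16842/19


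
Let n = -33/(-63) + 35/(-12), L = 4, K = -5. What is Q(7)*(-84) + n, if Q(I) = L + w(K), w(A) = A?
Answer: 2285/28 ≈ 81.607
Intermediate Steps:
n = -67/28 (n = -33*(-1/63) + 35*(-1/12) = 11/21 - 35/12 = -67/28 ≈ -2.3929)
Q(I) = -1 (Q(I) = 4 - 5 = -1)
Q(7)*(-84) + n = -1*(-84) - 67/28 = 84 - 67/28 = 2285/28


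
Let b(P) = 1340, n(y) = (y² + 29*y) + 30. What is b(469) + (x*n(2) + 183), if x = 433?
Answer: 41359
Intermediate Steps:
n(y) = 30 + y² + 29*y
b(469) + (x*n(2) + 183) = 1340 + (433*(30 + 2² + 29*2) + 183) = 1340 + (433*(30 + 4 + 58) + 183) = 1340 + (433*92 + 183) = 1340 + (39836 + 183) = 1340 + 40019 = 41359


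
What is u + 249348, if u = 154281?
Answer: 403629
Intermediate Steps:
u + 249348 = 154281 + 249348 = 403629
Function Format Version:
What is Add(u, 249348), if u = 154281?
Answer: 403629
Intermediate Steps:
Add(u, 249348) = Add(154281, 249348) = 403629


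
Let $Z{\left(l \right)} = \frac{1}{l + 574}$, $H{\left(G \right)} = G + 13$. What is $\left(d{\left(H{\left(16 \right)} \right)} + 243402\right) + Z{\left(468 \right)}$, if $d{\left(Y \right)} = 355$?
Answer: $\frac{253994795}{1042} \approx 2.4376 \cdot 10^{5}$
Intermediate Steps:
$H{\left(G \right)} = 13 + G$
$Z{\left(l \right)} = \frac{1}{574 + l}$
$\left(d{\left(H{\left(16 \right)} \right)} + 243402\right) + Z{\left(468 \right)} = \left(355 + 243402\right) + \frac{1}{574 + 468} = 243757 + \frac{1}{1042} = \frac{253994795}{1042}$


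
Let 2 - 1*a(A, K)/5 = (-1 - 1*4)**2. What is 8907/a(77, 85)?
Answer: -8907/115 ≈ -77.452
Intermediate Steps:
a(A, K) = -115 (a(A, K) = 10 - 5*(-1 - 1*4)**2 = 10 - 5*(-1 - 4)**2 = 10 - 5*(-5)**2 = 10 - 5*25 = 10 - 125 = -115)
8907/a(77, 85) = 8907/(-115) = 8907*(-1/115) = -8907/115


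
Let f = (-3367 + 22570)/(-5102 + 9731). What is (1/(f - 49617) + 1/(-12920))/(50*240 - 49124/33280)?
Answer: -2006954352/246839004294136331 ≈ -8.1306e-9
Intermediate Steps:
f = 6401/1543 (f = 19203/4629 = 19203*(1/4629) = 6401/1543 ≈ 4.1484)
(1/(f - 49617) + 1/(-12920))/(50*240 - 49124/33280) = (1/(6401/1543 - 49617) + 1/(-12920))/(50*240 - 49124/33280) = (1/(-76552630/1543) - 1/12920)/(12000 - 49124*1/33280) = (-1543/76552630 - 1/12920)/(12000 - 12281/8320) = -9648819/(98905997960*99827719/8320) = -9648819/98905997960*8320/99827719 = -2006954352/246839004294136331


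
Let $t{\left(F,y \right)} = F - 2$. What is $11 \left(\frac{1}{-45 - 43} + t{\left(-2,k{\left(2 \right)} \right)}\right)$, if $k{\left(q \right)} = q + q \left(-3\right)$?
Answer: $- \frac{353}{8} \approx -44.125$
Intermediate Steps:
$k{\left(q \right)} = - 2 q$ ($k{\left(q \right)} = q - 3 q = - 2 q$)
$t{\left(F,y \right)} = -2 + F$
$11 \left(\frac{1}{-45 - 43} + t{\left(-2,k{\left(2 \right)} \right)}\right) = 11 \left(\frac{1}{-45 - 43} - 4\right) = 11 \left(\frac{1}{-88} - 4\right) = 11 \left(- \frac{1}{88} - 4\right) = 11 \left(- \frac{353}{88}\right) = - \frac{353}{8}$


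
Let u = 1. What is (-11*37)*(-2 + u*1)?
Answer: 407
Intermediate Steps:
(-11*37)*(-2 + u*1) = (-11*37)*(-2 + 1*1) = -407*(-2 + 1) = -407*(-1) = 407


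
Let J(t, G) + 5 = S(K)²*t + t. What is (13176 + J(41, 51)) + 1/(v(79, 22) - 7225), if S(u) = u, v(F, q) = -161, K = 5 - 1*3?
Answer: 98795135/7386 ≈ 13376.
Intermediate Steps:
K = 2 (K = 5 - 3 = 2)
J(t, G) = -5 + 5*t (J(t, G) = -5 + (2²*t + t) = -5 + (4*t + t) = -5 + 5*t)
(13176 + J(41, 51)) + 1/(v(79, 22) - 7225) = (13176 + (-5 + 5*41)) + 1/(-161 - 7225) = (13176 + (-5 + 205)) + 1/(-7386) = (13176 + 200) - 1/7386 = 13376 - 1/7386 = 98795135/7386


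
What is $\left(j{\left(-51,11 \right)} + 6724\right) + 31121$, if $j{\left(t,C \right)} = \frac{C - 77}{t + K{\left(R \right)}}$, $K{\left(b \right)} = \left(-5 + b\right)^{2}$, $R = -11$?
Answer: $\frac{7758159}{205} \approx 37845.0$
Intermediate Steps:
$j{\left(t,C \right)} = \frac{-77 + C}{256 + t}$ ($j{\left(t,C \right)} = \frac{C - 77}{t + \left(-5 - 11\right)^{2}} = \frac{-77 + C}{t + \left(-16\right)^{2}} = \frac{-77 + C}{t + 256} = \frac{-77 + C}{256 + t}$)
$\left(j{\left(-51,11 \right)} + 6724\right) + 31121 = \left(\frac{-77 + 11}{256 - 51} + 6724\right) + 31121 = \left(\frac{1}{205} \left(-66\right) + 6724\right) + 31121 = \left(- \frac{66}{205} + 6724\right) + 31121 = \frac{1378354}{205} + 31121 = \frac{7758159}{205}$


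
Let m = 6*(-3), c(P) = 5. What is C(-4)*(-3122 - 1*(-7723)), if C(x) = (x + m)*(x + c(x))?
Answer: -101222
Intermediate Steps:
m = -18
C(x) = (-18 + x)*(5 + x) (C(x) = (x - 18)*(x + 5) = (-18 + x)*(5 + x))
C(-4)*(-3122 - 1*(-7723)) = (-90 + (-4)² - 13*(-4))*(-3122 - 1*(-7723)) = (-90 + 16 + 52)*(-3122 + 7723) = -22*4601 = -101222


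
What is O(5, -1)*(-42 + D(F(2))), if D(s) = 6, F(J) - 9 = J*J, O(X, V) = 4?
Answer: -144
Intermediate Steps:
F(J) = 9 + J² (F(J) = 9 + J*J = 9 + J²)
O(5, -1)*(-42 + D(F(2))) = 4*(-42 + 6) = 4*(-36) = -144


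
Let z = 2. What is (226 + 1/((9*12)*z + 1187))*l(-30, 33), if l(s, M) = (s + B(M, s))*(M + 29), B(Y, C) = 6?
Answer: -471813552/1403 ≈ -3.3629e+5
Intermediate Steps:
l(s, M) = (6 + s)*(29 + M) (l(s, M) = (s + 6)*(M + 29) = (6 + s)*(29 + M))
(226 + 1/((9*12)*z + 1187))*l(-30, 33) = (226 + 1/((9*12)*2 + 1187))*(174 + 6*33 + 29*(-30) + 33*(-30)) = (226 + 1/(108*2 + 1187))*(174 + 198 - 870 - 990) = (226 + 1/(216 + 1187))*(-1488) = (226 + 1/1403)*(-1488) = (317079/1403)*(-1488) = -471813552/1403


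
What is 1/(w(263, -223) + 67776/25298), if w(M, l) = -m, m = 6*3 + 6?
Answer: -12649/269688 ≈ -0.046902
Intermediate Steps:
m = 24 (m = 18 + 6 = 24)
w(M, l) = -24 (w(M, l) = -1*24 = -24)
1/(w(263, -223) + 67776/25298) = 1/(-24 + 67776/25298) = 1/(-24 + 67776*(1/25298)) = 1/(-24 + 33888/12649) = 1/(-269688/12649) = -12649/269688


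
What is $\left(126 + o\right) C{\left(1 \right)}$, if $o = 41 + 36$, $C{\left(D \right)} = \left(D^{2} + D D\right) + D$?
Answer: $609$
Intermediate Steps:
$C{\left(D \right)} = D + 2 D^{2}$ ($C{\left(D \right)} = \left(D^{2} + D^{2}\right) + D = 2 D^{2} + D = D + 2 D^{2}$)
$o = 77$
$\left(126 + o\right) C{\left(1 \right)} = \left(126 + 77\right) 1 \left(1 + 2 \cdot 1\right) = 203 \cdot 1 \left(1 + 2\right) = 203 \cdot 1 \cdot 3 = 203 \cdot 3 = 609$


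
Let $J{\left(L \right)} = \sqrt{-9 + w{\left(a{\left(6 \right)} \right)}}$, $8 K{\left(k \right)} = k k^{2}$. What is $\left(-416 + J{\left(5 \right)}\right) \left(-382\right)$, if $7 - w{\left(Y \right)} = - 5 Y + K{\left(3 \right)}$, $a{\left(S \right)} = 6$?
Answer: $158912 - \frac{191 \sqrt{394}}{2} \approx 1.5702 \cdot 10^{5}$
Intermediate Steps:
$K{\left(k \right)} = \frac{k^{3}}{8}$ ($K{\left(k \right)} = \frac{k k^{2}}{8} = \frac{k^{3}}{8}$)
$w{\left(Y \right)} = \frac{29}{8} + 5 Y$ ($w{\left(Y \right)} = 7 - \left(- 5 Y + \frac{3^{3}}{8}\right) = 7 - \left(- 5 Y + \frac{1}{8} \cdot 27\right) = 7 - \left(- 5 Y + \frac{27}{8}\right) = 7 - \left(\frac{27}{8} - 5 Y\right) = 7 + \left(- \frac{27}{8} + 5 Y\right) = \frac{29}{8} + 5 Y$)
$J{\left(L \right)} = \frac{\sqrt{394}}{4}$ ($J{\left(L \right)} = \sqrt{-9 + \left(\frac{29}{8} + 5 \cdot 6\right)} = \sqrt{-9 + \left(\frac{29}{8} + 30\right)} = \sqrt{-9 + \frac{269}{8}} = \sqrt{\frac{197}{8}} = \frac{\sqrt{394}}{4}$)
$\left(-416 + J{\left(5 \right)}\right) \left(-382\right) = \left(-416 + \frac{\sqrt{394}}{4}\right) \left(-382\right) = 158912 - \frac{191 \sqrt{394}}{2}$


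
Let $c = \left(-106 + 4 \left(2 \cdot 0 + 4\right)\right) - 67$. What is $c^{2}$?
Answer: $24649$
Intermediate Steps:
$c = -157$ ($c = \left(-106 + 4 \left(0 + 4\right)\right) - 67 = \left(-106 + 4 \cdot 4\right) - 67 = \left(-106 + 16\right) - 67 = -90 - 67 = -157$)
$c^{2} = \left(-157\right)^{2} = 24649$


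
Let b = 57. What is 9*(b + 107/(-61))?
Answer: 30330/61 ≈ 497.21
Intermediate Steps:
9*(b + 107/(-61)) = 9*(57 + 107/(-61)) = 9*(57 + 107*(-1/61)) = 9*(57 - 107/61) = 9*(3370/61) = 30330/61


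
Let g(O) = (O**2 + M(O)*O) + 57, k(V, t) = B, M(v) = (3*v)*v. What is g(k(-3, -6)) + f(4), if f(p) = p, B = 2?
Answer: 89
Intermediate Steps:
M(v) = 3*v**2
k(V, t) = 2
g(O) = 57 + O**2 + 3*O**3 (g(O) = (O**2 + (3*O**2)*O) + 57 = (O**2 + 3*O**3) + 57 = 57 + O**2 + 3*O**3)
g(k(-3, -6)) + f(4) = (57 + 2**2 + 3*2**3) + 4 = (57 + 4 + 3*8) + 4 = (57 + 4 + 24) + 4 = 85 + 4 = 89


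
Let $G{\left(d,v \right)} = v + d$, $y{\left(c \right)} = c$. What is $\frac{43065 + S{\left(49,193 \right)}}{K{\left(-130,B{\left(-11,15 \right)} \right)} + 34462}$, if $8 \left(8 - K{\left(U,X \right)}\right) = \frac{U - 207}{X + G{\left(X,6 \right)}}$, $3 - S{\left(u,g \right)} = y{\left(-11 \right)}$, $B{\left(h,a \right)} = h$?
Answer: $\frac{5514112}{4411823} \approx 1.2498$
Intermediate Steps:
$S{\left(u,g \right)} = 14$ ($S{\left(u,g \right)} = 3 - -11 = 3 + 11 = 14$)
$G{\left(d,v \right)} = d + v$
$K{\left(U,X \right)} = 8 - \frac{-207 + U}{8 \left(6 + 2 X\right)}$ ($K{\left(U,X \right)} = 8 - \frac{\left(U - 207\right) \frac{1}{X + \left(X + 6\right)}}{8} = 8 - \frac{\left(-207 + U\right) \frac{1}{X + \left(6 + X\right)}}{8} = 8 - \frac{\left(-207 + U\right) \frac{1}{6 + 2 X}}{8} = 8 - \frac{\frac{1}{6 + 2 X} \left(-207 + U\right)}{8} = 8 - \frac{-207 + U}{8 \left(6 + 2 X\right)}$)
$\frac{43065 + S{\left(49,193 \right)}}{K{\left(-130,B{\left(-11,15 \right)} \right)} + 34462} = \frac{43065 + 14}{\frac{591 - -130 + 128 \left(-11\right)}{16 \left(3 - 11\right)} + 34462} = \frac{43079}{\frac{591 + 130 - 1408}{16 \left(-8\right)} + 34462} = \frac{43079}{\frac{1}{16} \left(- \frac{1}{8}\right) \left(-687\right) + 34462} = \frac{43079}{\frac{687}{128} + 34462} = \frac{43079}{\frac{4411823}{128}} = 43079 \cdot \frac{128}{4411823} = \frac{5514112}{4411823}$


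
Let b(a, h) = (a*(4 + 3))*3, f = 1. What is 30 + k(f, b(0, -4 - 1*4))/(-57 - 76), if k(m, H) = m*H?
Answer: 30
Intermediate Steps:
b(a, h) = 21*a (b(a, h) = (a*7)*3 = (7*a)*3 = 21*a)
k(m, H) = H*m
30 + k(f, b(0, -4 - 1*4))/(-57 - 76) = 30 + ((21*0)*1)/(-57 - 76) = 30 + (0*1)/(-133) = 30 + 0*(-1/133) = 30 + 0 = 30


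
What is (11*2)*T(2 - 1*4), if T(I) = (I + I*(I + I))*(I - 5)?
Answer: -924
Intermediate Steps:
T(I) = (-5 + I)*(I + 2*I²) (T(I) = (I + I*(2*I))*(-5 + I) = (I + 2*I²)*(-5 + I) = (-5 + I)*(I + 2*I²))
(11*2)*T(2 - 1*4) = (11*2)*((2 - 1*4)*(-5 - 9*(2 - 1*4) + 2*(2 - 1*4)²)) = 22*((2 - 4)*(-5 - 9*(2 - 4) + 2*(2 - 4)²)) = 22*(-2*(-5 - 9*(-2) + 2*(-2)²)) = 22*(-2*(-5 + 18 + 2*4)) = 22*(-2*(-5 + 18 + 8)) = 22*(-2*21) = 22*(-42) = -924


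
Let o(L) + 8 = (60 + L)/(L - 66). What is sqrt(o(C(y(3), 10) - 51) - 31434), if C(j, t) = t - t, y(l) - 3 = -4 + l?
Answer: I*sqrt(5313711)/13 ≈ 177.32*I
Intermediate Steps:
y(l) = -1 + l (y(l) = 3 + (-4 + l) = -1 + l)
C(j, t) = 0
o(L) = -8 + (60 + L)/(-66 + L) (o(L) = -8 + (60 + L)/(L - 66) = -8 + (60 + L)/(-66 + L))
sqrt(o(C(y(3), 10) - 51) - 31434) = sqrt(7*(84 - (0 - 51))/(-66 + (0 - 51)) - 31434) = sqrt(7*(84 - 1*(-51))/(-66 - 51) - 31434) = sqrt(7*(84 + 51)/(-117) - 31434) = sqrt(7*(-1/117)*135 - 31434) = sqrt(-105/13 - 31434) = sqrt(-408747/13) = I*sqrt(5313711)/13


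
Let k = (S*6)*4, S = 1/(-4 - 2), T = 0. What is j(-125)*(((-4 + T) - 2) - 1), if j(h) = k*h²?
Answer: 437500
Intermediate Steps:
S = -⅙ (S = 1/(-6) = -⅙ ≈ -0.16667)
k = -4 (k = -⅙*6*4 = -1*4 = -4)
j(h) = -4*h²
j(-125)*(((-4 + T) - 2) - 1) = (-4*(-125)²)*(((-4 + 0) - 2) - 1) = (-4*15625)*((-4 - 2) - 1) = -62500*(-6 - 1) = -62500*(-7) = 437500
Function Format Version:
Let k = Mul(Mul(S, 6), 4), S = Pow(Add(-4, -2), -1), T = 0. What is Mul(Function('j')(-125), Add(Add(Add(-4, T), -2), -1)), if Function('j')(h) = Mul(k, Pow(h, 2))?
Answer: 437500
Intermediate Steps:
S = Rational(-1, 6) (S = Pow(-6, -1) = Rational(-1, 6) ≈ -0.16667)
k = -4 (k = Mul(Mul(Rational(-1, 6), 6), 4) = Mul(-1, 4) = -4)
Function('j')(h) = Mul(-4, Pow(h, 2))
Mul(Function('j')(-125), Add(Add(Add(-4, T), -2), -1)) = Mul(Mul(-4, Pow(-125, 2)), Add(Add(Add(-4, 0), -2), -1)) = Mul(Mul(-4, 15625), Add(Add(-4, -2), -1)) = Mul(-62500, Add(-6, -1)) = Mul(-62500, -7) = 437500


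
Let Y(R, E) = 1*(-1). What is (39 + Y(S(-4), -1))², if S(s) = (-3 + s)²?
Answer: 1444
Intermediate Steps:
Y(R, E) = -1
(39 + Y(S(-4), -1))² = (39 - 1)² = 38² = 1444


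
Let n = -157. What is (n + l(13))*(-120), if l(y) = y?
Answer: 17280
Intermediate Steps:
(n + l(13))*(-120) = (-157 + 13)*(-120) = -144*(-120) = 17280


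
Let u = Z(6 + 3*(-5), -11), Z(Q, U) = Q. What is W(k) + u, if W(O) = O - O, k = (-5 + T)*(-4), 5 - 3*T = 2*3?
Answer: -9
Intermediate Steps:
u = -9 (u = 6 + 3*(-5) = 6 - 15 = -9)
T = -⅓ (T = 5/3 - 2*3/3 = 5/3 - ⅓*6 = 5/3 - 2 = -⅓ ≈ -0.33333)
k = 64/3 (k = (-5 - ⅓)*(-4) = -16/3*(-4) = 64/3 ≈ 21.333)
W(O) = 0
W(k) + u = 0 - 9 = -9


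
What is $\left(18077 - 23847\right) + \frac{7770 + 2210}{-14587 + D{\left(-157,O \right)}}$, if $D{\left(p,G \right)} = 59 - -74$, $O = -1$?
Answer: $- \frac{41704780}{7227} \approx -5770.7$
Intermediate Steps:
$D{\left(p,G \right)} = 133$ ($D{\left(p,G \right)} = 59 + 74 = 133$)
$\left(18077 - 23847\right) + \frac{7770 + 2210}{-14587 + D{\left(-157,O \right)}} = \left(18077 - 23847\right) + \frac{7770 + 2210}{-14587 + 133} = \left(18077 - 23847\right) + \frac{9980}{-14454} = -5770 + 9980 \left(- \frac{1}{14454}\right) = -5770 - \frac{4990}{7227} = - \frac{41704780}{7227}$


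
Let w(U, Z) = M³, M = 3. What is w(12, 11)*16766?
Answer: 452682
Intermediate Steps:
w(U, Z) = 27 (w(U, Z) = 3³ = 27)
w(12, 11)*16766 = 27*16766 = 452682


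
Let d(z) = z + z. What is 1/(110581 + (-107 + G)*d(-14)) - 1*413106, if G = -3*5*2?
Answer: -47266349201/114417 ≈ -4.1311e+5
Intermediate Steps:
d(z) = 2*z
G = -30 (G = -15*2 = -30)
1/(110581 + (-107 + G)*d(-14)) - 1*413106 = 1/(110581 + (-107 - 30)*(2*(-14))) - 1*413106 = 1/(110581 - 137*(-28)) - 413106 = 1/(110581 + 3836) - 413106 = 1/114417 - 413106 = -47266349201/114417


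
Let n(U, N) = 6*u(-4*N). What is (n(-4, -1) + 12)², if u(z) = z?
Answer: 1296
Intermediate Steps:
n(U, N) = -24*N (n(U, N) = 6*(-4*N) = -24*N)
(n(-4, -1) + 12)² = (-24*(-1) + 12)² = (24 + 12)² = 36² = 1296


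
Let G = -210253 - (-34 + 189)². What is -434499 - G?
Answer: -200221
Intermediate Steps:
G = -234278 (G = -210253 - 1*155² = -210253 - 1*24025 = -210253 - 24025 = -234278)
-434499 - G = -434499 - 1*(-234278) = -434499 + 234278 = -200221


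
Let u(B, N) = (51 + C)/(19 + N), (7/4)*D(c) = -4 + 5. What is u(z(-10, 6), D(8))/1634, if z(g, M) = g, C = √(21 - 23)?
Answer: 357/223858 + 7*I*√2/223858 ≈ 0.0015948 + 4.4222e-5*I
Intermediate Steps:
C = I*√2 (C = √(-2) = I*√2 ≈ 1.4142*I)
D(c) = 4/7 (D(c) = 4*(-4 + 5)/7 = (4/7)*1 = 4/7)
u(B, N) = (51 + I*√2)/(19 + N)
u(z(-10, 6), D(8))/1634 = ((51 + I*√2)/(19 + 4/7))/1634 = ((51 + I*√2)/(137/7))*(1/1634) = (7*(51 + I*√2)/137)*(1/1634) = (357/137 + 7*I*√2/137)*(1/1634) = 357/223858 + 7*I*√2/223858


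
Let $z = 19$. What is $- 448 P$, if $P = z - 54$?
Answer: $15680$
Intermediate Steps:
$P = -35$ ($P = 19 - 54 = -35$)
$- 448 P = \left(-448\right) \left(-35\right) = 15680$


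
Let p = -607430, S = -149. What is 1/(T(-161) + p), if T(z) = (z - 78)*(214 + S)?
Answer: -1/622965 ≈ -1.6052e-6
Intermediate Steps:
T(z) = -5070 + 65*z (T(z) = (z - 78)*(214 - 149) = (-78 + z)*65 = -5070 + 65*z)
1/(T(-161) + p) = 1/((-5070 + 65*(-161)) - 607430) = 1/((-5070 - 10465) - 607430) = 1/(-15535 - 607430) = 1/(-622965) = -1/622965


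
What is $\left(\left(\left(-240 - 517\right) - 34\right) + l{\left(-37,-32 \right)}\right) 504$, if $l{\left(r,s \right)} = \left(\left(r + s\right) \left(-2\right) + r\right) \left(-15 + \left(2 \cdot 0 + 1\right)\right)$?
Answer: $-1111320$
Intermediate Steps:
$l{\left(r,s \right)} = 14 r + 28 s$ ($l{\left(r,s \right)} = \left(\left(- 2 r - 2 s\right) + r\right) \left(-15 + \left(0 + 1\right)\right) = \left(- r - 2 s\right) \left(-15 + 1\right) = \left(- r - 2 s\right) \left(-14\right) = 14 r + 28 s$)
$\left(\left(\left(-240 - 517\right) - 34\right) + l{\left(-37,-32 \right)}\right) 504 = \left(\left(\left(-240 - 517\right) - 34\right) + \left(14 \left(-37\right) + 28 \left(-32\right)\right)\right) 504 = \left(\left(-757 - 34\right) - 1414\right) 504 = \left(-791 - 1414\right) 504 = \left(-2205\right) 504 = -1111320$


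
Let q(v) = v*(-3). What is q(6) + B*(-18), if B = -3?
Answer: 36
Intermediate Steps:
q(v) = -3*v
q(6) + B*(-18) = -3*6 - 3*(-18) = -18 + 54 = 36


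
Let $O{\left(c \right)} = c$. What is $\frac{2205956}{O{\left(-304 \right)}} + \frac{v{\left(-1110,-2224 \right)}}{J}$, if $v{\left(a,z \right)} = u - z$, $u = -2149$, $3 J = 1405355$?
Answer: $- \frac{155007561299}{21361396} \approx -7256.4$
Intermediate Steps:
$J = \frac{1405355}{3}$ ($J = \frac{1}{3} \cdot 1405355 = \frac{1405355}{3} \approx 4.6845 \cdot 10^{5}$)
$v{\left(a,z \right)} = -2149 - z$
$\frac{2205956}{O{\left(-304 \right)}} + \frac{v{\left(-1110,-2224 \right)}}{J} = \frac{2205956}{-304} + \frac{-2149 - -2224}{\frac{1405355}{3}} = 2205956 \left(- \frac{1}{304}\right) + \left(-2149 + 2224\right) \frac{3}{1405355} = - \frac{551489}{76} + 75 \cdot \frac{3}{1405355} = - \frac{551489}{76} + \frac{45}{281071} = - \frac{155007561299}{21361396}$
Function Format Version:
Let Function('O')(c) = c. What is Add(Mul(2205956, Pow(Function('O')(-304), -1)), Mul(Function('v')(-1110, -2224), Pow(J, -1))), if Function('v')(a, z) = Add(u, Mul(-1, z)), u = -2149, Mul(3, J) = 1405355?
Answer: Rational(-155007561299, 21361396) ≈ -7256.4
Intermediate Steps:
J = Rational(1405355, 3) (J = Mul(Rational(1, 3), 1405355) = Rational(1405355, 3) ≈ 4.6845e+5)
Function('v')(a, z) = Add(-2149, Mul(-1, z))
Add(Mul(2205956, Pow(Function('O')(-304), -1)), Mul(Function('v')(-1110, -2224), Pow(J, -1))) = Add(Mul(2205956, Pow(-304, -1)), Mul(Add(-2149, Mul(-1, -2224)), Pow(Rational(1405355, 3), -1))) = Add(Mul(2205956, Rational(-1, 304)), Mul(Add(-2149, 2224), Rational(3, 1405355))) = Add(Rational(-551489, 76), Mul(75, Rational(3, 1405355))) = Add(Rational(-551489, 76), Rational(45, 281071)) = Rational(-155007561299, 21361396)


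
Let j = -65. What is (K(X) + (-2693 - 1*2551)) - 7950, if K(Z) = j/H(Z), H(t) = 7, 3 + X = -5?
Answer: -92423/7 ≈ -13203.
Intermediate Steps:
X = -8 (X = -3 - 5 = -8)
K(Z) = -65/7
(K(X) + (-2693 - 1*2551)) - 7950 = (-65/7 + (-2693 - 1*2551)) - 7950 = (-65/7 + (-2693 - 2551)) - 7950 = (-65/7 - 5244) - 7950 = -36773/7 - 7950 = -92423/7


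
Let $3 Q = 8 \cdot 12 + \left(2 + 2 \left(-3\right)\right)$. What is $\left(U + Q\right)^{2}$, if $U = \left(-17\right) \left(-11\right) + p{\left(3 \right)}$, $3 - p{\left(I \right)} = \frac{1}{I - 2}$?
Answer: $\frac{434281}{9} \approx 48253.0$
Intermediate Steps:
$p{\left(I \right)} = 3 - \frac{1}{-2 + I}$ ($p{\left(I \right)} = 3 - \frac{1}{I - 2} = 3 - \frac{1}{-2 + I}$)
$Q = \frac{92}{3}$ ($Q = \frac{8 \cdot 12 + \left(2 + 2 \left(-3\right)\right)}{3} = \frac{96 + \left(2 - 6\right)}{3} = \frac{96 - 4}{3} = \frac{1}{3} \cdot 92 = \frac{92}{3} \approx 30.667$)
$U = 189$ ($U = \left(-17\right) \left(-11\right) + \frac{-7 + 3 \cdot 3}{-2 + 3} = 187 + \frac{-7 + 9}{1} = 187 + 1 \cdot 2 = 187 + 2 = 189$)
$\left(U + Q\right)^{2} = \left(189 + \frac{92}{3}\right)^{2} = \left(\frac{659}{3}\right)^{2} = \frac{434281}{9}$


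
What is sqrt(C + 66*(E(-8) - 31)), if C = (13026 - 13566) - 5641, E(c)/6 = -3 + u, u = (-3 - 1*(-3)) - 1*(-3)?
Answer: I*sqrt(8227) ≈ 90.703*I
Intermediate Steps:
u = 3 (u = (-3 + 3) + 3 = 0 + 3 = 3)
E(c) = 0 (E(c) = 6*(-3 + 3) = 6*0 = 0)
C = -6181 (C = -540 - 5641 = -6181)
sqrt(C + 66*(E(-8) - 31)) = sqrt(-6181 + 66*(0 - 31)) = sqrt(-6181 + 66*(-31)) = sqrt(-6181 - 2046) = sqrt(-8227) = I*sqrt(8227)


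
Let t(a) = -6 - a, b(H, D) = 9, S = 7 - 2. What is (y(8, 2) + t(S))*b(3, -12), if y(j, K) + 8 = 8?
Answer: -99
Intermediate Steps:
S = 5
y(j, K) = 0 (y(j, K) = -8 + 8 = 0)
(y(8, 2) + t(S))*b(3, -12) = (0 + (-6 - 1*5))*9 = (0 + (-6 - 5))*9 = (0 - 11)*9 = -11*9 = -99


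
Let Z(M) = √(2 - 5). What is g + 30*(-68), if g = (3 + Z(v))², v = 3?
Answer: -2034 + 6*I*√3 ≈ -2034.0 + 10.392*I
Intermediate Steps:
Z(M) = I*√3 (Z(M) = √(-3) = I*√3)
g = (3 + I*√3)² ≈ 6.0 + 10.392*I
g + 30*(-68) = (3 + I*√3)² + 30*(-68) = (3 + I*√3)² - 2040 = -2040 + (3 + I*√3)²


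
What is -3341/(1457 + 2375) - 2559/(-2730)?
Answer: 114193/1743560 ≈ 0.065494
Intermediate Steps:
-3341/(1457 + 2375) - 2559/(-2730) = -3341/3832 - 2559*(-1/2730) = -3341*1/3832 + 853/910 = -3341/3832 + 853/910 = 114193/1743560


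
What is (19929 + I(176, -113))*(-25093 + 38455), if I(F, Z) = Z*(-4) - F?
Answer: 269979210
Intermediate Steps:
I(F, Z) = -F - 4*Z (I(F, Z) = -4*Z - F = -F - 4*Z)
(19929 + I(176, -113))*(-25093 + 38455) = (19929 + (-1*176 - 4*(-113)))*(-25093 + 38455) = (19929 + (-176 + 452))*13362 = (19929 + 276)*13362 = 20205*13362 = 269979210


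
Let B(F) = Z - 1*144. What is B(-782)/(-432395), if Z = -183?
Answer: 327/432395 ≈ 0.00075625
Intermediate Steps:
B(F) = -327 (B(F) = -183 - 1*144 = -183 - 144 = -327)
B(-782)/(-432395) = -327/(-432395) = -327*(-1/432395) = 327/432395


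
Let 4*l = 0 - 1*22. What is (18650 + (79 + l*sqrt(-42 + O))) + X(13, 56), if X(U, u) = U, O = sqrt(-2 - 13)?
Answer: 18742 - 11*sqrt(-42 + I*sqrt(15))/2 ≈ 18740.0 - 35.682*I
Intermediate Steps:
l = -11/2 (l = (0 - 1*22)/4 = (0 - 22)/4 = (1/4)*(-22) = -11/2 ≈ -5.5000)
O = I*sqrt(15) (O = sqrt(-15) = I*sqrt(15) ≈ 3.873*I)
(18650 + (79 + l*sqrt(-42 + O))) + X(13, 56) = (18650 + (79 - 11*sqrt(-42 + I*sqrt(15))/2)) + 13 = (18729 - 11*sqrt(-42 + I*sqrt(15))/2) + 13 = 18742 - 11*sqrt(-42 + I*sqrt(15))/2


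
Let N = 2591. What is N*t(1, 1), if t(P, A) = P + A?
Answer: 5182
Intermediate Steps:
t(P, A) = A + P
N*t(1, 1) = 2591*(1 + 1) = 2591*2 = 5182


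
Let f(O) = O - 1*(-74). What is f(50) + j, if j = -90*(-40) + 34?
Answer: 3758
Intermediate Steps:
f(O) = 74 + O (f(O) = O + 74 = 74 + O)
j = 3634 (j = 3600 + 34 = 3634)
f(50) + j = (74 + 50) + 3634 = 124 + 3634 = 3758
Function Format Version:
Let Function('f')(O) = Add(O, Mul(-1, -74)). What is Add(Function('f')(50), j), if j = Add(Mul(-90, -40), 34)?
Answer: 3758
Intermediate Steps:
Function('f')(O) = Add(74, O) (Function('f')(O) = Add(O, 74) = Add(74, O))
j = 3634 (j = Add(3600, 34) = 3634)
Add(Function('f')(50), j) = Add(Add(74, 50), 3634) = Add(124, 3634) = 3758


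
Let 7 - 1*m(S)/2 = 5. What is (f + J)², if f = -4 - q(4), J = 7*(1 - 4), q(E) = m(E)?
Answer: 841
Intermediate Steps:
m(S) = 4 (m(S) = 14 - 2*5 = 14 - 10 = 4)
q(E) = 4
J = -21 (J = 7*(-3) = -21)
f = -8 (f = -4 - 1*4 = -4 - 4 = -8)
(f + J)² = (-8 - 21)² = (-29)² = 841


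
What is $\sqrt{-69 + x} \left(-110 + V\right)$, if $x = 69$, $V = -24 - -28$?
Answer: $0$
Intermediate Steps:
$V = 4$ ($V = -24 + 28 = 4$)
$\sqrt{-69 + x} \left(-110 + V\right) = \sqrt{-69 + 69} \left(-110 + 4\right) = \sqrt{0} \left(-106\right) = 0 \left(-106\right) = 0$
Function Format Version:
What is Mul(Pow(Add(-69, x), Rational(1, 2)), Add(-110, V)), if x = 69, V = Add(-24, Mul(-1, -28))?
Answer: 0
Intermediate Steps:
V = 4 (V = Add(-24, 28) = 4)
Mul(Pow(Add(-69, x), Rational(1, 2)), Add(-110, V)) = Mul(Pow(Add(-69, 69), Rational(1, 2)), Add(-110, 4)) = Mul(Pow(0, Rational(1, 2)), -106) = Mul(0, -106) = 0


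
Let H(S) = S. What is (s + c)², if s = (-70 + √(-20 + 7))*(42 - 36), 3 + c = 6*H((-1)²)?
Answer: 173421 - 5004*I*√13 ≈ 1.7342e+5 - 18042.0*I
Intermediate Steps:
c = 3 (c = -3 + 6*(-1)² = -3 + 6*1 = -3 + 6 = 3)
s = -420 + 6*I*√13 (s = (-70 + √(-13))*6 = (-70 + I*√13)*6 = -420 + 6*I*√13 ≈ -420.0 + 21.633*I)
(s + c)² = ((-420 + 6*I*√13) + 3)² = (-417 + 6*I*√13)²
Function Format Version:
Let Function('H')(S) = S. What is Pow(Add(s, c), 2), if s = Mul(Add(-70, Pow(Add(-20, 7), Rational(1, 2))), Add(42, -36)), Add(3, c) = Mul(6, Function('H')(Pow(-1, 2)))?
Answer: Add(173421, Mul(-5004, I, Pow(13, Rational(1, 2)))) ≈ Add(1.7342e+5, Mul(-18042., I))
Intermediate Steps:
c = 3 (c = Add(-3, Mul(6, Pow(-1, 2))) = Add(-3, Mul(6, 1)) = Add(-3, 6) = 3)
s = Add(-420, Mul(6, I, Pow(13, Rational(1, 2)))) (s = Mul(Add(-70, Pow(-13, Rational(1, 2))), 6) = Mul(Add(-70, Mul(I, Pow(13, Rational(1, 2)))), 6) = Add(-420, Mul(6, I, Pow(13, Rational(1, 2)))) ≈ Add(-420.00, Mul(21.633, I)))
Pow(Add(s, c), 2) = Pow(Add(Add(-420, Mul(6, I, Pow(13, Rational(1, 2)))), 3), 2) = Pow(Add(-417, Mul(6, I, Pow(13, Rational(1, 2)))), 2)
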